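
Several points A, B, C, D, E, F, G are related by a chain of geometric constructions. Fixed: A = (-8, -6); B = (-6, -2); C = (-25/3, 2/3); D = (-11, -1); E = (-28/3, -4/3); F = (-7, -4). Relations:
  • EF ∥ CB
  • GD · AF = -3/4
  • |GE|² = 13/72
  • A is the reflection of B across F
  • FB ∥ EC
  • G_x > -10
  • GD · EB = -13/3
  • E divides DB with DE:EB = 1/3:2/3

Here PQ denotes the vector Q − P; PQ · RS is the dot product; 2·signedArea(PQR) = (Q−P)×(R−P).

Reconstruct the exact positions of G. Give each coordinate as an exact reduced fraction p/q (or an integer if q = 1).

1. G_x = -39/4  [GD · EB = -13/3 ∩ GD · AF = -3/4]
2. G_y = -5/4  [GD · EB = -13/3 ∩ GD · AF = -3/4]
   → G = (-39/4, -5/4)

G = (-39/4, -5/4)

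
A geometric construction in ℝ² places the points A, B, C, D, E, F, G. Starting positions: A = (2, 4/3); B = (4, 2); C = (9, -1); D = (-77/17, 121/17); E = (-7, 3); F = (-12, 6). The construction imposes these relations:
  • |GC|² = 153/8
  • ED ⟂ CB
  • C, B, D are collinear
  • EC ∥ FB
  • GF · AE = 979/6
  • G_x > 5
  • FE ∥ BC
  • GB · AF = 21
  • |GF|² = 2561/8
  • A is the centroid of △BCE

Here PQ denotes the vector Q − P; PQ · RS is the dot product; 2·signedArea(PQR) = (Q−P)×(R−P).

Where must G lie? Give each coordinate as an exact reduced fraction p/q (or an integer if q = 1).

1. G_x = 21/4  [GF · AE = 979/6 ∩ GB · AF = 21]
2. G_y = 5/4  [GF · AE = 979/6 ∩ GB · AF = 21]
   → G = (21/4, 5/4)

G = (21/4, 5/4)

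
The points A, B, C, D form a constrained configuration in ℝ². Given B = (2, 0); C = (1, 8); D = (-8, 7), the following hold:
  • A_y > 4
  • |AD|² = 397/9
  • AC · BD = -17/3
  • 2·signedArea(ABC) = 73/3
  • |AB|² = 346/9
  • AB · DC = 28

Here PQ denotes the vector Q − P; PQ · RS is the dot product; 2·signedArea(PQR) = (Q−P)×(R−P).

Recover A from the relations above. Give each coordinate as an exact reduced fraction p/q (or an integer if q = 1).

1. A_x = -5/3  [AB · DC = 28 ∩ 2·signedArea(ABC) = 73/3]
2. A_y = 5  [AB · DC = 28 ∩ 2·signedArea(ABC) = 73/3]
   → A = (-5/3, 5)

A = (-5/3, 5)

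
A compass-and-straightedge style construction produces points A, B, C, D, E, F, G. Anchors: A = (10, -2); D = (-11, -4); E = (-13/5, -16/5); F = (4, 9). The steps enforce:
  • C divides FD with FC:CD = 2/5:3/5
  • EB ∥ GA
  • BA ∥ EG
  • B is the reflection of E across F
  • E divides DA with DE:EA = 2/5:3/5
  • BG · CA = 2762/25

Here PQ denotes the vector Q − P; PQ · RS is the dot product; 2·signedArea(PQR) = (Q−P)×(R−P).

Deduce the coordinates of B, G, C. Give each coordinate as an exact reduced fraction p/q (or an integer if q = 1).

1. B_x = 53/5  [B is the reflection of E across F]
2. B_y = 106/5  [B is the reflection of E across F]
   → B = (53/5, 106/5)
3. G_x = -16/5  [EB ∥ GA ∩ BA ∥ EG]
4. G_y = -132/5  [EB ∥ GA ∩ BA ∥ EG]
   → G = (-16/5, -132/5)
5. C_x = -2  [C divides FD with FC:CD = 2/5:3/5]
6. C_y = 19/5  [C divides FD with FC:CD = 2/5:3/5]
   → C = (-2, 19/5)

B = (53/5, 106/5)
C = (-2, 19/5)
G = (-16/5, -132/5)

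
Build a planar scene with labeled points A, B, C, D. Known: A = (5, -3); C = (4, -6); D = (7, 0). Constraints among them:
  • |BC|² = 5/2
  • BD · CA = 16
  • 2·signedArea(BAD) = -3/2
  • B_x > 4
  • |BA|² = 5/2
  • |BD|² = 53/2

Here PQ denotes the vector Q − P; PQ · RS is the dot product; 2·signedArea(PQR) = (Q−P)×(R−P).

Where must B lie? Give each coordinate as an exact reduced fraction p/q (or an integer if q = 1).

1. B_x = 9/2  [2·signedArea(BAD) = -3/2 ∩ BD · CA = 16]
2. B_y = -9/2  [2·signedArea(BAD) = -3/2 ∩ BD · CA = 16]
   → B = (9/2, -9/2)

B = (9/2, -9/2)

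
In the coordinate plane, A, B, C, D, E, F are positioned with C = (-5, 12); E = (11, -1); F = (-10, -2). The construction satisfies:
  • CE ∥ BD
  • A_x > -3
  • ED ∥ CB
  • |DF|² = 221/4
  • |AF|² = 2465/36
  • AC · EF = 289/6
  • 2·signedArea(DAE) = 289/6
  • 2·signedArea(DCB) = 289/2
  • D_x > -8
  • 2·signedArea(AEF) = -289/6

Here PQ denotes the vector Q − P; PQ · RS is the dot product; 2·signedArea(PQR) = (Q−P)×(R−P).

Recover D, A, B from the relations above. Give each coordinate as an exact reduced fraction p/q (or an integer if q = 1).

1. A_x = -13/6  [2·signedArea(AEF) = -289/6 ∩ AC · EF = 289/6]
2. A_y = 2/3  [2·signedArea(AEF) = -289/6 ∩ AC · EF = 289/6]
   → A = (-13/6, 2/3)
3. D_x = -15/2  [line 5/3·x + 79/6·y + -160/3 = 0 ∩ |DF|² = 221/4]
4. D_y = 5  [line 5/3·x + 79/6·y + -160/3 = 0 ∩ |DF|² = 221/4]
   → D = (-15/2, 5)
5. B_x = -47/2  [CE ∥ BD ∩ ED ∥ CB]
6. B_y = 18  [CE ∥ BD ∩ ED ∥ CB]
   → B = (-47/2, 18)

A = (-13/6, 2/3)
B = (-47/2, 18)
D = (-15/2, 5)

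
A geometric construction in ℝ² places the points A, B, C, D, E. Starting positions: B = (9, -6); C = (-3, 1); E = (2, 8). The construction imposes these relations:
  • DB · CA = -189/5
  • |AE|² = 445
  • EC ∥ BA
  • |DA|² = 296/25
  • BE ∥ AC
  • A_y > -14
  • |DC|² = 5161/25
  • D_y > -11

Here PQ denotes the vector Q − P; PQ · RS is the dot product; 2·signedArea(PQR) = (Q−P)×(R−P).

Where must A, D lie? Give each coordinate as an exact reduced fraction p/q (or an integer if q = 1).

A = (4, -13)
D = (6, -51/5)

1. A_x = 4  [BE ∥ AC ∩ EC ∥ BA]
2. A_y = -13  [BE ∥ AC ∩ EC ∥ BA]
   → A = (4, -13)
3. D_x = 6  [line -7·x + 14·y + 924/5 = 0 ∩ |DA|² = 296/25]
4. D_y = -51/5  [line -7·x + 14·y + 924/5 = 0 ∩ |DA|² = 296/25]
   → D = (6, -51/5)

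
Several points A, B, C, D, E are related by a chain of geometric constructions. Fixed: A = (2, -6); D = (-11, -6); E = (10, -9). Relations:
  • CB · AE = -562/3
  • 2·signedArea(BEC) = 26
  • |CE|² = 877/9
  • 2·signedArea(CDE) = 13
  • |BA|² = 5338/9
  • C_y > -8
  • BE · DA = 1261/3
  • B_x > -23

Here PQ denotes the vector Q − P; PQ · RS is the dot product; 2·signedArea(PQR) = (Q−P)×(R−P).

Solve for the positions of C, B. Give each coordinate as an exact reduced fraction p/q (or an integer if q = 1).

B = (-67/3, -5)
C = (1/3, -7)

1. C_x = 1/3  [line 3·x + 21·y + 146 = 0 ∩ |CE|² = 877/9]
2. C_y = -7  [line 3·x + 21·y + 146 = 0 ∩ |CE|² = 877/9]
   → C = (1/3, -7)
3. B_x = -67/3  [CB · AE = -562/3 ∩ 2·signedArea(BEC) = 26]
4. B_y = -5  [CB · AE = -562/3 ∩ 2·signedArea(BEC) = 26]
   → B = (-67/3, -5)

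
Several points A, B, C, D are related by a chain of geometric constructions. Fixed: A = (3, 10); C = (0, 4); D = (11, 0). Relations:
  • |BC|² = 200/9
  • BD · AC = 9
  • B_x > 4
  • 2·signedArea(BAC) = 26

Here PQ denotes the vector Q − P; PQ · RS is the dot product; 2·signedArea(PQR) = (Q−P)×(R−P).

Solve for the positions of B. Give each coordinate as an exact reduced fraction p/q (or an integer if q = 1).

B = (14/3, 14/3)

1. B_x = 14/3  [2·signedArea(BAC) = 26 ∩ BD · AC = 9]
2. B_y = 14/3  [2·signedArea(BAC) = 26 ∩ BD · AC = 9]
   → B = (14/3, 14/3)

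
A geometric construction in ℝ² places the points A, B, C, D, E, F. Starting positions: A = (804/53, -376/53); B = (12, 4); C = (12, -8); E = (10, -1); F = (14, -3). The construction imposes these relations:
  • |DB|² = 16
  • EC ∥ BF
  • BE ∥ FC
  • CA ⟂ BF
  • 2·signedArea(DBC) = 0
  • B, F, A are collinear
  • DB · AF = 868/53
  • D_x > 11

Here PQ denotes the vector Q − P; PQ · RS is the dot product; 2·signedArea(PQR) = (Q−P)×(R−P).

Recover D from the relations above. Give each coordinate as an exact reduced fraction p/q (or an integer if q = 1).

D = (12, 0)

1. D_x = 12  [2·signedArea(DBC) = 0 ∩ DB · AF = 868/53]
2. D_y = 0  [2·signedArea(DBC) = 0 ∩ DB · AF = 868/53]
   → D = (12, 0)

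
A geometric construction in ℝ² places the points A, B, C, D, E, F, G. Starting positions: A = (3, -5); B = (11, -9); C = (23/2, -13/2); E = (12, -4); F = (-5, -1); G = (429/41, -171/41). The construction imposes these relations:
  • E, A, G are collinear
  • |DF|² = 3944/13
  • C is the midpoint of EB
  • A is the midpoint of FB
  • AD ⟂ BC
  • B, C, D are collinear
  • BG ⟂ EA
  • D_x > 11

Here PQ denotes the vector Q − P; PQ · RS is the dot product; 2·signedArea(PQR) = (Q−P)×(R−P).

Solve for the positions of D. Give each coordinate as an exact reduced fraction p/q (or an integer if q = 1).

D = (149/13, -87/13)

1. D_x = 149/13  [B, C, D are collinear ∩ AD ⟂ BC]
2. D_y = -87/13  [B, C, D are collinear ∩ AD ⟂ BC]
   → D = (149/13, -87/13)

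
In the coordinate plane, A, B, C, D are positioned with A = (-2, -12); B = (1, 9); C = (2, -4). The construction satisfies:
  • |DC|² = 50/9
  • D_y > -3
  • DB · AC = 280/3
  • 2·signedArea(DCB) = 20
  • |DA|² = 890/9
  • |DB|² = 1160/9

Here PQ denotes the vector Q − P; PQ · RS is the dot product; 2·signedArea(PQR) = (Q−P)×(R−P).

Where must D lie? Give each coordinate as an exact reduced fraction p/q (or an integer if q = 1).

D = (1/3, -7/3)

1. D_x = 1/3  [2·signedArea(DCB) = 20 ∩ DB · AC = 280/3]
2. D_y = -7/3  [2·signedArea(DCB) = 20 ∩ DB · AC = 280/3]
   → D = (1/3, -7/3)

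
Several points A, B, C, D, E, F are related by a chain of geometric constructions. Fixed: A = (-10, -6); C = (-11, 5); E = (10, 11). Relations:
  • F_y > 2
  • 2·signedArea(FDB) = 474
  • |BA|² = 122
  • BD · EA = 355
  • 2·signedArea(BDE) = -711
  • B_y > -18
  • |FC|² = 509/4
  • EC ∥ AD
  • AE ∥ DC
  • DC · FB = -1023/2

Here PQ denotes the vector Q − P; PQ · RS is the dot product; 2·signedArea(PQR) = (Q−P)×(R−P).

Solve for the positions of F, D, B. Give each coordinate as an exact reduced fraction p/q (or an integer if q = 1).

B = (-9, -17)
D = (-31, -12)
F = (0, 5/2)

1. D_x = -31  [AE ∥ DC ∩ EC ∥ AD]
2. D_y = -12  [AE ∥ DC ∩ EC ∥ AD]
   → D = (-31, -12)
3. B_x = -9  [BD · EA = 355 ∩ 2·signedArea(BDE) = -711]
4. B_y = -17  [BD · EA = 355 ∩ 2·signedArea(BDE) = -711]
   → B = (-9, -17)
5. F_x = 0  [2·signedArea(FDB) = 474 ∩ DC · FB = -1023/2]
6. F_y = 5/2  [2·signedArea(FDB) = 474 ∩ DC · FB = -1023/2]
   → F = (0, 5/2)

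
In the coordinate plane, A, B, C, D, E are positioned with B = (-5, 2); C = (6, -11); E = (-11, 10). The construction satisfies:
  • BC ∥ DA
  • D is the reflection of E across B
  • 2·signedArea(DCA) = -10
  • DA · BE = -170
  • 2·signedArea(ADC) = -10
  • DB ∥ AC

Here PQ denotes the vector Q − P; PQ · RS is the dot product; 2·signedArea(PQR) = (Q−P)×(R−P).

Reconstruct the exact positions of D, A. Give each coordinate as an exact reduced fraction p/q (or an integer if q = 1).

1. D_x = 1  [D is the reflection of E across B]
2. D_y = -6  [D is the reflection of E across B]
   → D = (1, -6)
3. A_x = 12  [DB ∥ AC ∩ BC ∥ DA]
4. A_y = -19  [DB ∥ AC ∩ BC ∥ DA]
   → A = (12, -19)

A = (12, -19)
D = (1, -6)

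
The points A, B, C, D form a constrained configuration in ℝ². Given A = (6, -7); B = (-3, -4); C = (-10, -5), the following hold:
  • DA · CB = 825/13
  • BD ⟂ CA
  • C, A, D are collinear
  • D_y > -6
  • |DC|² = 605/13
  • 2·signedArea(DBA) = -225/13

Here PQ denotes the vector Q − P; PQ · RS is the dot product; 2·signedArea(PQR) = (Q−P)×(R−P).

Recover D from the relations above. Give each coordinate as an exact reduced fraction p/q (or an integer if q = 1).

D = (-42/13, -76/13)

1. D_x = -42/13  [C, A, D are collinear ∩ BD ⟂ CA]
2. D_y = -76/13  [C, A, D are collinear ∩ BD ⟂ CA]
   → D = (-42/13, -76/13)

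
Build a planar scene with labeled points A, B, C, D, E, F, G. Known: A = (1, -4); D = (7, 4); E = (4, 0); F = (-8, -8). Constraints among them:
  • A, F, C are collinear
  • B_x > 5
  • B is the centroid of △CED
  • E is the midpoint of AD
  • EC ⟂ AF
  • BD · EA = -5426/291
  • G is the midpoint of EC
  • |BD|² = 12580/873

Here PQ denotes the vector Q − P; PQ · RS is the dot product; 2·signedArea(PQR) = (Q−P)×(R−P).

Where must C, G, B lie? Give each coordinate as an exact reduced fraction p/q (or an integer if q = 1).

1. C_x = 484/97  [A, F, C are collinear ∩ EC ⟂ AF]
2. C_y = -216/97  [A, F, C are collinear ∩ EC ⟂ AF]
   → C = (484/97, -216/97)
3. G_x = 436/97  [G is the midpoint of EC]
4. G_y = -108/97  [G is the midpoint of EC]
   → G = (436/97, -108/97)
5. B_x = 517/97  [B is the centroid of △CED]
6. B_y = 172/291  [B is the centroid of △CED]
   → B = (517/97, 172/291)

B = (517/97, 172/291)
C = (484/97, -216/97)
G = (436/97, -108/97)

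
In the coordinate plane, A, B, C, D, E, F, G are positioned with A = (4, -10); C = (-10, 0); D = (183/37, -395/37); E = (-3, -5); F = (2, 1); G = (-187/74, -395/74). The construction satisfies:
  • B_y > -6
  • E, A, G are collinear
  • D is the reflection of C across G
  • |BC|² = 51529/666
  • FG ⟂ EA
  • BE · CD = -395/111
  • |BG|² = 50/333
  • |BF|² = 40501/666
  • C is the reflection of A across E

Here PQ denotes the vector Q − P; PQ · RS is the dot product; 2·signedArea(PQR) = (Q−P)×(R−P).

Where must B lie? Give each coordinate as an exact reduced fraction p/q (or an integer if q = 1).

B = (-631/222, -1135/222)

1. B_x = -631/222  [line -553/37·x + 395/37·y + 1343/111 = 0 ∩ |BC|² = 51529/666]
2. B_y = -1135/222  [line -553/37·x + 395/37·y + 1343/111 = 0 ∩ |BC|² = 51529/666]
   → B = (-631/222, -1135/222)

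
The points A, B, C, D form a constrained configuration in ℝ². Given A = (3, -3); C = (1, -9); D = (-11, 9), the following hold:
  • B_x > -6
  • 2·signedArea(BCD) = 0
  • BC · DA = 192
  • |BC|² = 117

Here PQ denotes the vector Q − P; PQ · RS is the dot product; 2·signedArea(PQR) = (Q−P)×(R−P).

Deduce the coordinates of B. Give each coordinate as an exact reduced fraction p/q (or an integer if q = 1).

1. B_x = -5  [2·signedArea(BCD) = 0 ∩ BC · DA = 192]
2. B_y = 0  [2·signedArea(BCD) = 0 ∩ BC · DA = 192]
   → B = (-5, 0)

B = (-5, 0)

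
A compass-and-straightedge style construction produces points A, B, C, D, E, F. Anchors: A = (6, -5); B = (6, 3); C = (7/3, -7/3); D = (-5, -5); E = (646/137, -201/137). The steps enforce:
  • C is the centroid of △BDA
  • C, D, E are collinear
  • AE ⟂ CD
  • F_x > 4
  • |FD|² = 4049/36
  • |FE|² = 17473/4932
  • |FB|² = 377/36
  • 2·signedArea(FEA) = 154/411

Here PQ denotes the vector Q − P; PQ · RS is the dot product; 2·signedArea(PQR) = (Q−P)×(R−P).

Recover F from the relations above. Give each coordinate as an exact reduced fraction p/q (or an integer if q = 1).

1. F_x = 25/6  [line 484/137·x + 176/137·y + -6226/411 = 0 ∩ |FB|² = 377/36]
2. F_y = 1/3  [line 484/137·x + 176/137·y + -6226/411 = 0 ∩ |FB|² = 377/36]
   → F = (25/6, 1/3)

F = (25/6, 1/3)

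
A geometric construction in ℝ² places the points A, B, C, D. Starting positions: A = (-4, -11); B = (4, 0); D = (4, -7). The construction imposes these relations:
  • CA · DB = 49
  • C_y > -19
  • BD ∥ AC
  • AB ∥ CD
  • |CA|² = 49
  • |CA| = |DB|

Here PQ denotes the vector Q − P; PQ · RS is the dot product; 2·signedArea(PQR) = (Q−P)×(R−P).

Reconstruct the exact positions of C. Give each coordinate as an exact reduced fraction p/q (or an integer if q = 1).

1. C_x = -4  [AB ∥ CD ∩ BD ∥ AC]
2. C_y = -18  [AB ∥ CD ∩ BD ∥ AC]
   → C = (-4, -18)

C = (-4, -18)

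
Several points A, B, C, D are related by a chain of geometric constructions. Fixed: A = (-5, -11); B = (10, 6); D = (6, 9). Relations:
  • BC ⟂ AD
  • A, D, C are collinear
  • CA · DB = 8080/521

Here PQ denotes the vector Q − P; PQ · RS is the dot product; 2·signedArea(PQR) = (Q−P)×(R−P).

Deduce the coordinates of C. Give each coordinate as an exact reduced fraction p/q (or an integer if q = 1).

C = (2950/521, 4369/521)

1. C_x = 2950/521  [A, D, C are collinear ∩ BC ⟂ AD]
2. C_y = 4369/521  [A, D, C are collinear ∩ BC ⟂ AD]
   → C = (2950/521, 4369/521)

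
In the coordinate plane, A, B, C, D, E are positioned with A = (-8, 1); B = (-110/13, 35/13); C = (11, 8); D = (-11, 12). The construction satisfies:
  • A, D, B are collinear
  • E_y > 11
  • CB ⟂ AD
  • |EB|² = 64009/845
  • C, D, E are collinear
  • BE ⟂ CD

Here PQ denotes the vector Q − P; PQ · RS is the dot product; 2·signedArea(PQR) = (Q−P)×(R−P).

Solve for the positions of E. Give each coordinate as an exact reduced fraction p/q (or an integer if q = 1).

E = (-2244/325, 3658/325)

1. E_x = -2244/325  [C, D, E are collinear ∩ BE ⟂ CD]
2. E_y = 3658/325  [C, D, E are collinear ∩ BE ⟂ CD]
   → E = (-2244/325, 3658/325)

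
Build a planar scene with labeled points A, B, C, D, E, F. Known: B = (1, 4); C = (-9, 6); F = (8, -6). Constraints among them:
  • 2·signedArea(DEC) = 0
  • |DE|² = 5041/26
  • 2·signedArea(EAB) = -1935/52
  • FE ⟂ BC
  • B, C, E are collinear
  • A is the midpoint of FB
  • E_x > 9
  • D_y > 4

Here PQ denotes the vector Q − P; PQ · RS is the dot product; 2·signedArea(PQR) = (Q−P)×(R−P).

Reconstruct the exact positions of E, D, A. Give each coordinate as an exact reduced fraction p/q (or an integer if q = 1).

A = (9/2, -1)
D = (-4, 5)
E = (251/26, 59/26)

1. E_x = 251/26  [B, C, E are collinear ∩ FE ⟂ BC]
2. E_y = 59/26  [B, C, E are collinear ∩ FE ⟂ BC]
   → E = (251/26, 59/26)
3. D_x = -4  [line -97/26·x + -485/26·y + 2037/26 = 0 ∩ |DE|² = 5041/26]
4. D_y = 5  [line -97/26·x + -485/26·y + 2037/26 = 0 ∩ |DE|² = 5041/26]
   → D = (-4, 5)
5. A_x = 9/2  [A is the midpoint of FB]
6. A_y = -1  [A is the midpoint of FB]
   → A = (9/2, -1)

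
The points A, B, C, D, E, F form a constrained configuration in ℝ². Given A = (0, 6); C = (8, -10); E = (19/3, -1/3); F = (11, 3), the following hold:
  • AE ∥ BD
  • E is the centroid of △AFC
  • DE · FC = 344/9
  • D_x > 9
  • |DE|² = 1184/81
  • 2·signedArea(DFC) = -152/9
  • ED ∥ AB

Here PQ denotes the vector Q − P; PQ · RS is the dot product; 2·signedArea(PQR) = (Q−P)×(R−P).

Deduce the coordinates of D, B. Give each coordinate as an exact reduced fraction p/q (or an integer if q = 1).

1. D_x = 85/9  [2·signedArea(DFC) = -152/9 ∩ DE · FC = 344/9]
2. D_y = 17/9  [2·signedArea(DFC) = -152/9 ∩ DE · FC = 344/9]
   → D = (85/9, 17/9)
3. B_x = 28/9  [AE ∥ BD ∩ ED ∥ AB]
4. B_y = 74/9  [AE ∥ BD ∩ ED ∥ AB]
   → B = (28/9, 74/9)

B = (28/9, 74/9)
D = (85/9, 17/9)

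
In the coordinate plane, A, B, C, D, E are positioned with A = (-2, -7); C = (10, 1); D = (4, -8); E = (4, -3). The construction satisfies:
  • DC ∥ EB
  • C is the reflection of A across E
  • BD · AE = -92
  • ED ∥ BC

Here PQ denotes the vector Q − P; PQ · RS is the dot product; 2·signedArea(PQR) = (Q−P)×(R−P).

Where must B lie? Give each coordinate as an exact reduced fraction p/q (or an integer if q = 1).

B = (10, 6)

1. B_x = 10  [ED ∥ BC ∩ DC ∥ EB]
2. B_y = 6  [ED ∥ BC ∩ DC ∥ EB]
   → B = (10, 6)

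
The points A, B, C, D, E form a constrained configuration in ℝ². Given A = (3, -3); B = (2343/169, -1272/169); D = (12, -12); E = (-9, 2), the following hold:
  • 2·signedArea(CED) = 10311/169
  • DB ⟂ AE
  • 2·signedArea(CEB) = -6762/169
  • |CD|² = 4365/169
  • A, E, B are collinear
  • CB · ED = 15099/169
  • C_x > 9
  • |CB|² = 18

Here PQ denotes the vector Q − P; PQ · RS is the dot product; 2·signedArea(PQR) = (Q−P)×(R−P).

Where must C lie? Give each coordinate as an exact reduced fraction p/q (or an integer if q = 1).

C = (1626/169, -1269/169)

1. C_x = 1626/169  [CB · ED = 15099/169 ∩ 2·signedArea(CED) = 10311/169]
2. C_y = -1269/169  [CB · ED = 15099/169 ∩ 2·signedArea(CED) = 10311/169]
   → C = (1626/169, -1269/169)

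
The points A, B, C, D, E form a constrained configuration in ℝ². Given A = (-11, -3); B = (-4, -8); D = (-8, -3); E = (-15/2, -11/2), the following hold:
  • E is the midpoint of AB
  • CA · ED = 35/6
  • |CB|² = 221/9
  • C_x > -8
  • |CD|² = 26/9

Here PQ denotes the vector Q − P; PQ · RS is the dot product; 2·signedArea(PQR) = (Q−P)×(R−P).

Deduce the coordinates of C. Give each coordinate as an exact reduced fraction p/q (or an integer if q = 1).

C = (-23/3, -14/3)

1. C_x = -23/3  [line 1/2·x + -5/2·y + -47/6 = 0 ∩ |CD|² = 26/9]
2. C_y = -14/3  [line 1/2·x + -5/2·y + -47/6 = 0 ∩ |CD|² = 26/9]
   → C = (-23/3, -14/3)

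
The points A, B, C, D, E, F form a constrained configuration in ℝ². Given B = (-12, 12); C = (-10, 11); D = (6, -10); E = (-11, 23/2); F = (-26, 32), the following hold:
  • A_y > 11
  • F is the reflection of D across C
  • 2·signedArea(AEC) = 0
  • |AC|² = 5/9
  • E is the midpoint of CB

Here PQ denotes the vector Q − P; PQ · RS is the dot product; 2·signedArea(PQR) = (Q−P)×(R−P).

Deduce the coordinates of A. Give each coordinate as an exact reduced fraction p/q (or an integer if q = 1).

1. A_x = -32/3  [line 1/2·x + 1·y + -6 = 0 ∩ |AC|² = 5/9]
2. A_y = 34/3  [line 1/2·x + 1·y + -6 = 0 ∩ |AC|² = 5/9]
   → A = (-32/3, 34/3)

A = (-32/3, 34/3)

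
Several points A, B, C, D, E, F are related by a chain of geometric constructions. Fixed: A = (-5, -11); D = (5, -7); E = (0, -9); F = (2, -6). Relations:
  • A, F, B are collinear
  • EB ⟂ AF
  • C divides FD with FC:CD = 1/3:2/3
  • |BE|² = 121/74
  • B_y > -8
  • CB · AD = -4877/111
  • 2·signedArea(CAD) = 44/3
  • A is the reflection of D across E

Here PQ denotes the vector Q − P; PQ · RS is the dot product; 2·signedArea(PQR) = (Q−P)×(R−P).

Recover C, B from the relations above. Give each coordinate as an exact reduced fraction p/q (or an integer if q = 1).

1. C_x = 3  [C divides FD with FC:CD = 1/3:2/3]
2. C_y = -19/3  [C divides FD with FC:CD = 1/3:2/3]
   → C = (3, -19/3)
3. B_x = -55/74  [A, F, B are collinear ∩ EB ⟂ AF]
4. B_y = -589/74  [A, F, B are collinear ∩ EB ⟂ AF]
   → B = (-55/74, -589/74)

B = (-55/74, -589/74)
C = (3, -19/3)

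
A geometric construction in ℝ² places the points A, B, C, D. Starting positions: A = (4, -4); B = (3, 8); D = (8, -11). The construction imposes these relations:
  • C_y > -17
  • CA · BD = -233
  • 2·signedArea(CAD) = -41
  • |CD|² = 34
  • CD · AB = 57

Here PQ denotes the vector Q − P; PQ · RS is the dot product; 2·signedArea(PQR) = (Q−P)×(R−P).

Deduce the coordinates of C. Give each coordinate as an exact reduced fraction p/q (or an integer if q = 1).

C = (5, -16)

1. C_x = 5  [2·signedArea(CAD) = -41 ∩ CA · BD = -233]
2. C_y = -16  [2·signedArea(CAD) = -41 ∩ CA · BD = -233]
   → C = (5, -16)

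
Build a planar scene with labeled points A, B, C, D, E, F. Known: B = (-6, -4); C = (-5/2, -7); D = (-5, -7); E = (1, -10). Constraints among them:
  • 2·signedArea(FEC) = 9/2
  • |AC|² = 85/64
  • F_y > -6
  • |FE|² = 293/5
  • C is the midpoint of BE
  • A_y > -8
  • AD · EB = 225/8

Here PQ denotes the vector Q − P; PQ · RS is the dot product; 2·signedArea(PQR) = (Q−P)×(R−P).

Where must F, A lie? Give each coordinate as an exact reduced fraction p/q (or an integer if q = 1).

A = (-13/8, -31/4)
F = (-27/5, -29/5)

1. F_x = -27/5  [line -3·x + -7/2·y + -73/2 = 0 ∩ |FE|² = 293/5]
2. F_y = -29/5  [line -3·x + -7/2·y + -73/2 = 0 ∩ |FE|² = 293/5]
   → F = (-27/5, -29/5)
3. A_x = -13/8  [line 7·x + -6·y + -281/8 = 0 ∩ |AC|² = 85/64]
4. A_y = -31/4  [line 7·x + -6·y + -281/8 = 0 ∩ |AC|² = 85/64]
   → A = (-13/8, -31/4)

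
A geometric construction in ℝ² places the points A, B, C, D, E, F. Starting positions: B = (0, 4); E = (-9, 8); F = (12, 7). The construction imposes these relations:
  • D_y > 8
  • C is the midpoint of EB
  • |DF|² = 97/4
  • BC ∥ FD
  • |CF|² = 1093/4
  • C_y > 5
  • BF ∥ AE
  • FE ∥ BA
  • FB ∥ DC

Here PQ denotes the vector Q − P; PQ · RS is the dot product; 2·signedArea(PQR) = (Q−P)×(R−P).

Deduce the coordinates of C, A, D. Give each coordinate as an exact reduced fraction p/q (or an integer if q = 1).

1. C_x = -9/2  [C is the midpoint of EB]
2. C_y = 6  [C is the midpoint of EB]
   → C = (-9/2, 6)
3. A_x = -21  [BF ∥ AE ∩ FE ∥ BA]
4. A_y = 5  [BF ∥ AE ∩ FE ∥ BA]
   → A = (-21, 5)
5. D_x = 15/2  [FB ∥ DC ∩ BC ∥ FD]
6. D_y = 9  [FB ∥ DC ∩ BC ∥ FD]
   → D = (15/2, 9)

A = (-21, 5)
C = (-9/2, 6)
D = (15/2, 9)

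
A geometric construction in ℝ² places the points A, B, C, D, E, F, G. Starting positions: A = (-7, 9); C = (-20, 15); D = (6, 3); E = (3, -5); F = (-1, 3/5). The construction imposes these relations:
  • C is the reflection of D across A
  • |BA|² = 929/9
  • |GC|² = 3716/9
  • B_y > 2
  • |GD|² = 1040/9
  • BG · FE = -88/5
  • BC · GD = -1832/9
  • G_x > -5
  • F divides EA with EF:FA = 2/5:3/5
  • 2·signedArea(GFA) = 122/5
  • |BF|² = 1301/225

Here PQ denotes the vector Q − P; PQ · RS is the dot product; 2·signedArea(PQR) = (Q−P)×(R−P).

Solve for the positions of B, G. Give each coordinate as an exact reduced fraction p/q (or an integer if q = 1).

1. G_x = -14/3  [line -42/5·x + -6·y + -146/5 = 0 ∩ |GC|² = 3716/9]
2. G_y = 5/3  [line -42/5·x + -6·y + -146/5 = 0 ∩ |GC|² = 3716/9]
   → G = (-14/3, 5/3)
3. B_x = 2/3  [BG · FE = -88/5 ∩ BC · GD = -1832/9]
4. B_y = 7/3  [BG · FE = -88/5 ∩ BC · GD = -1832/9]
   → B = (2/3, 7/3)

B = (2/3, 7/3)
G = (-14/3, 5/3)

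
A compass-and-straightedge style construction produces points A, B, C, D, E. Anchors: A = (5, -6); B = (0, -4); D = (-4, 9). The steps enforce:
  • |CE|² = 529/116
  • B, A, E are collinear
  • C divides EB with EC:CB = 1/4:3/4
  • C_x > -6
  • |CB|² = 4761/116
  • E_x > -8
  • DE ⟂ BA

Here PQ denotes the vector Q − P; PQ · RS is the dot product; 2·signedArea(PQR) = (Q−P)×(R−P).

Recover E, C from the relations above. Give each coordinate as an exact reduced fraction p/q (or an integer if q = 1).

1. E_x = -230/29  [B, A, E are collinear ∩ DE ⟂ BA]
2. E_y = -24/29  [B, A, E are collinear ∩ DE ⟂ BA]
   → E = (-230/29, -24/29)
3. C_x = -345/58  [C divides EB with EC:CB = 1/4:3/4]
4. C_y = -47/29  [C divides EB with EC:CB = 1/4:3/4]
   → C = (-345/58, -47/29)

C = (-345/58, -47/29)
E = (-230/29, -24/29)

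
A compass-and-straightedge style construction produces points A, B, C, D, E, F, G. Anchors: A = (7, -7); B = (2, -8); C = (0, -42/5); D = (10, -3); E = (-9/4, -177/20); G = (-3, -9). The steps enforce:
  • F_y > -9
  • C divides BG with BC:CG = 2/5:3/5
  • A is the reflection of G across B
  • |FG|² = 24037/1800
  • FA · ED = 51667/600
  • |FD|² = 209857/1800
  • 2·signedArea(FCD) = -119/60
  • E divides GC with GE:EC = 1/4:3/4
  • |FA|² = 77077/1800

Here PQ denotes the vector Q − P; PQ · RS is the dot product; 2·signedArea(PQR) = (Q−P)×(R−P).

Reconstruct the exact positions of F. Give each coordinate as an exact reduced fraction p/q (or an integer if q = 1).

F = (7/12, -497/60)

1. F_x = 7/12  [FA · ED = 51667/600 ∩ 2·signedArea(FCD) = -119/60]
2. F_y = -497/60  [FA · ED = 51667/600 ∩ 2·signedArea(FCD) = -119/60]
   → F = (7/12, -497/60)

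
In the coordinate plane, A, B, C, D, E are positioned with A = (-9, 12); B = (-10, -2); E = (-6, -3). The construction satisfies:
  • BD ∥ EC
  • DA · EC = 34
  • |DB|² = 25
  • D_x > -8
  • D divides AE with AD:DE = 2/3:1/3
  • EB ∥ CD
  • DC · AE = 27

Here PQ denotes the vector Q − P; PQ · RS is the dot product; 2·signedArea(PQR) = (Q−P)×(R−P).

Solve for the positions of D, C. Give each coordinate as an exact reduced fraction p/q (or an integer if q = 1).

C = (-3, 1)
D = (-7, 2)

1. D_x = -7  [D divides AE with AD:DE = 2/3:1/3]
2. D_y = 2  [D divides AE with AD:DE = 2/3:1/3]
   → D = (-7, 2)
3. C_x = -3  [EB ∥ CD ∩ BD ∥ EC]
4. C_y = 1  [EB ∥ CD ∩ BD ∥ EC]
   → C = (-3, 1)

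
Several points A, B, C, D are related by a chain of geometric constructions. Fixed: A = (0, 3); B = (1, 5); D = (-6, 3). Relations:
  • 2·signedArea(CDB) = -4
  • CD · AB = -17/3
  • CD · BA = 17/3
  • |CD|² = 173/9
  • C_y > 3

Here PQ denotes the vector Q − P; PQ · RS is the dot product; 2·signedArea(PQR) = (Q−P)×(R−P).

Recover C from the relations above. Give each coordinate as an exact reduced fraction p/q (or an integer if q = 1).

1. C_x = -5/3  [CD · AB = -17/3 ∩ 2·signedArea(CDB) = -4]
2. C_y = 11/3  [CD · AB = -17/3 ∩ 2·signedArea(CDB) = -4]
   → C = (-5/3, 11/3)

C = (-5/3, 11/3)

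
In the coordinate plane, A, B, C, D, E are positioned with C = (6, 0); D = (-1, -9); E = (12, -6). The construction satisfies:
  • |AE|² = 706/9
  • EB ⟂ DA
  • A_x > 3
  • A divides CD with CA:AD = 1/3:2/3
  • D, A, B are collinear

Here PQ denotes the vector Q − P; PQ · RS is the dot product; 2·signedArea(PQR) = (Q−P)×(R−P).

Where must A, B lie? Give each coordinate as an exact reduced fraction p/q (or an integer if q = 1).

A = (11/3, -3)
B = (348/65, -54/65)

1. A_x = 11/3  [A divides CD with CA:AD = 1/3:2/3]
2. A_y = -3  [A divides CD with CA:AD = 1/3:2/3]
   → A = (11/3, -3)
3. B_x = 348/65  [D, A, B are collinear ∩ EB ⟂ DA]
4. B_y = -54/65  [D, A, B are collinear ∩ EB ⟂ DA]
   → B = (348/65, -54/65)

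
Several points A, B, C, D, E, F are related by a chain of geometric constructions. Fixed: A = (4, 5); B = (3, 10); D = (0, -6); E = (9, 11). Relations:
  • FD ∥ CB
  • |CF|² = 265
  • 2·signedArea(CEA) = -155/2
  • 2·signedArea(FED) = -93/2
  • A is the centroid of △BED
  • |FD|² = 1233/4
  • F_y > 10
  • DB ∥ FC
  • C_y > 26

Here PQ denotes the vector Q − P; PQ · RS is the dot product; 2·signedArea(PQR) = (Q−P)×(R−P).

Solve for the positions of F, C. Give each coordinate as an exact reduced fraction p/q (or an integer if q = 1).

1. F_x = 6  [line 17·x + -9·y + -15/2 = 0 ∩ |FD|² = 1233/4]
2. F_y = 21/2  [line 17·x + -9·y + -15/2 = 0 ∩ |FD|² = 1233/4]
   → F = (6, 21/2)
3. C_x = 9  [FD ∥ CB ∩ DB ∥ FC]
4. C_y = 53/2  [FD ∥ CB ∩ DB ∥ FC]
   → C = (9, 53/2)

C = (9, 53/2)
F = (6, 21/2)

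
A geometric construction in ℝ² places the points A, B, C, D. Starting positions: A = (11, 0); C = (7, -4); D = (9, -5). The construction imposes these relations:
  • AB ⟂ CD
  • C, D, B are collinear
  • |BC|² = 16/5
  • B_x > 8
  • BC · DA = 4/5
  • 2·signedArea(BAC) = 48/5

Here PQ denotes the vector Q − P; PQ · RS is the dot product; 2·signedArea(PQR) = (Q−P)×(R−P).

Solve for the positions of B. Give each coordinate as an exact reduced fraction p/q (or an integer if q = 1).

B = (43/5, -24/5)

1. B_x = 43/5  [C, D, B are collinear ∩ AB ⟂ CD]
2. B_y = -24/5  [C, D, B are collinear ∩ AB ⟂ CD]
   → B = (43/5, -24/5)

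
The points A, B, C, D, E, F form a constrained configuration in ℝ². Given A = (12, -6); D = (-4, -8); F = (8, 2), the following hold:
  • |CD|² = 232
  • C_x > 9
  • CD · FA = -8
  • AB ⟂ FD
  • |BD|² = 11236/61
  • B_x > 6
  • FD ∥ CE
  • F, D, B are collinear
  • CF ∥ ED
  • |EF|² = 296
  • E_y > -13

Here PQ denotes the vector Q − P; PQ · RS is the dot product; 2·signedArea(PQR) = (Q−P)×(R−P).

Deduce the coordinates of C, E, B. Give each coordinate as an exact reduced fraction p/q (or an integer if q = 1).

B = (392/61, 42/61)
C = (10, -2)
E = (-2, -12)

1. C_x = 10  [line -4·x + 8·y + 56 = 0 ∩ |CD|² = 232]
2. C_y = -2  [line -4·x + 8·y + 56 = 0 ∩ |CD|² = 232]
   → C = (10, -2)
3. E_x = -2  [CF ∥ ED ∩ FD ∥ CE]
4. E_y = -12  [CF ∥ ED ∩ FD ∥ CE]
   → E = (-2, -12)
5. B_x = 392/61  [F, D, B are collinear ∩ AB ⟂ FD]
6. B_y = 42/61  [F, D, B are collinear ∩ AB ⟂ FD]
   → B = (392/61, 42/61)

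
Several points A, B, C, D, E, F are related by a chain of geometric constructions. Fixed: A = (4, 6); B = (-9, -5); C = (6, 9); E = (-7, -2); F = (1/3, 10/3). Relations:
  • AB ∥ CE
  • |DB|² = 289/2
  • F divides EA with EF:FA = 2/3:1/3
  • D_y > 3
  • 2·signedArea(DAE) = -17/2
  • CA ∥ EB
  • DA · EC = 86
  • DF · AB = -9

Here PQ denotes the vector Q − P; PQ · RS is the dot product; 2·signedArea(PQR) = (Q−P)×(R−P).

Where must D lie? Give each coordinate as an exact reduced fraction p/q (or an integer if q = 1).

1. D_x = -1/2  [2·signedArea(DAE) = -17/2 ∩ DF · AB = -9]
2. D_y = 7/2  [2·signedArea(DAE) = -17/2 ∩ DF · AB = -9]
   → D = (-1/2, 7/2)

D = (-1/2, 7/2)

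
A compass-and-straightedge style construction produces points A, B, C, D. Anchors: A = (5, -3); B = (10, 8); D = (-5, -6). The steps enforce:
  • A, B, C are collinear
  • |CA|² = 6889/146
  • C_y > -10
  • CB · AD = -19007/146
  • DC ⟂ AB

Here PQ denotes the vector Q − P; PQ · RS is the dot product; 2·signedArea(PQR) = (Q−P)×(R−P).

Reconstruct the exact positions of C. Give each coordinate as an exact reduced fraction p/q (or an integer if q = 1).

1. C_x = 315/146  [A, B, C are collinear ∩ DC ⟂ AB]
2. C_y = -1351/146  [A, B, C are collinear ∩ DC ⟂ AB]
   → C = (315/146, -1351/146)

C = (315/146, -1351/146)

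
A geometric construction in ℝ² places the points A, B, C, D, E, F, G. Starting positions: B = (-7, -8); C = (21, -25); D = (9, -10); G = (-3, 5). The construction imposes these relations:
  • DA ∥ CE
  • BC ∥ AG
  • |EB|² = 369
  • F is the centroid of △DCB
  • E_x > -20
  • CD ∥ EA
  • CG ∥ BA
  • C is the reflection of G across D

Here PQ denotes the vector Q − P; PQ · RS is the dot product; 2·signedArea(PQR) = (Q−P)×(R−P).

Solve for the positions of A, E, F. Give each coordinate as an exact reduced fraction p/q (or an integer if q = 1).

1. A_x = -31  [BC ∥ AG ∩ CG ∥ BA]
2. A_y = 22  [BC ∥ AG ∩ CG ∥ BA]
   → A = (-31, 22)
3. E_x = -19  [CD ∥ EA ∩ DA ∥ CE]
4. E_y = 7  [CD ∥ EA ∩ DA ∥ CE]
   → E = (-19, 7)
5. F_x = 23/3  [F is the centroid of △DCB]
6. F_y = -43/3  [F is the centroid of △DCB]
   → F = (23/3, -43/3)

A = (-31, 22)
E = (-19, 7)
F = (23/3, -43/3)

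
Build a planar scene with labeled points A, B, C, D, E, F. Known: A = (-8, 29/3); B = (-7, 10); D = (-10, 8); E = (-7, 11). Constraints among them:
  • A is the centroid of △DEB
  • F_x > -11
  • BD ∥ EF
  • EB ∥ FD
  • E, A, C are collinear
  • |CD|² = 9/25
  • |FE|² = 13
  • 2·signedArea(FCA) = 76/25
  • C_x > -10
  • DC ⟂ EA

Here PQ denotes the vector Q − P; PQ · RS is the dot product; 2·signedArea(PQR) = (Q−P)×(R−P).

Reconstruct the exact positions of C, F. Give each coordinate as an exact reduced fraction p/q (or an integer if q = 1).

C = (-238/25, 191/25)
F = (-10, 9)

1. C_x = -238/25  [E, A, C are collinear ∩ DC ⟂ EA]
2. C_y = 191/25  [E, A, C are collinear ∩ DC ⟂ EA]
   → C = (-238/25, 191/25)
3. F_x = -10  [EB ∥ FD ∩ BD ∥ EF]
4. F_y = 9  [EB ∥ FD ∩ BD ∥ EF]
   → F = (-10, 9)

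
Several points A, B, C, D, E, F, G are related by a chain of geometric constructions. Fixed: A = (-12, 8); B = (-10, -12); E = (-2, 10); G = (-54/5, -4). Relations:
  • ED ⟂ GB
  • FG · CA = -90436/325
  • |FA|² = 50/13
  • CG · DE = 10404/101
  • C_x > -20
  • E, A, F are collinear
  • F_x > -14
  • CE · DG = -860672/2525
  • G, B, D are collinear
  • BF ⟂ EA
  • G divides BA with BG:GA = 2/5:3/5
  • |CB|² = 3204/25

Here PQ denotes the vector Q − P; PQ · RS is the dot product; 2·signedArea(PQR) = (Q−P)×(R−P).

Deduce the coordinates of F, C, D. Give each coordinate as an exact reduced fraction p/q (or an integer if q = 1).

C = (-98/5, -18)
D = (-1222/101, 908/101)
F = (-181/13, 99/13)

1. F_x = -181/13  [E, A, F are collinear ∩ BF ⟂ EA]
2. F_y = 99/13  [E, A, F are collinear ∩ BF ⟂ EA]
   → F = (-181/13, 99/13)
3. D_x = -1222/101  [G, B, D are collinear ∩ ED ⟂ GB]
4. D_y = 908/101  [G, B, D are collinear ∩ ED ⟂ GB]
   → D = (-1222/101, 908/101)
5. C_x = -98/5  [CG · DE = 10404/101 ∩ FG · CA = -90436/325]
6. C_y = -18  [CG · DE = 10404/101 ∩ FG · CA = -90436/325]
   → C = (-98/5, -18)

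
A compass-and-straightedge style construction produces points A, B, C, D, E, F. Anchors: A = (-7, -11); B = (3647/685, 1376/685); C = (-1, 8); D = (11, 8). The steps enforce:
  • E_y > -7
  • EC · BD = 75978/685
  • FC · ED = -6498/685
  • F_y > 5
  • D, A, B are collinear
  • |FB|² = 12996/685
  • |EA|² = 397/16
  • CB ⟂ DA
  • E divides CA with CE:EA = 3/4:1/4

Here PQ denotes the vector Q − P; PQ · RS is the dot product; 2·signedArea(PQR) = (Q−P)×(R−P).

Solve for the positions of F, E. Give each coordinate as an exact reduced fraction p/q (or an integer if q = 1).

1. E_x = -11/2  [E divides CA with CE:EA = 3/4:1/4]
2. E_y = -25/4  [E divides CA with CE:EA = 3/4:1/4]
   → E = (-11/2, -25/4)
3. F_x = 1481/685  [line -33/2·x + -57/4·y + 146571/1370 = 0 ∩ |FB|² = 12996/685]
4. F_y = 3428/685  [line -33/2·x + -57/4·y + 146571/1370 = 0 ∩ |FB|² = 12996/685]
   → F = (1481/685, 3428/685)

E = (-11/2, -25/4)
F = (1481/685, 3428/685)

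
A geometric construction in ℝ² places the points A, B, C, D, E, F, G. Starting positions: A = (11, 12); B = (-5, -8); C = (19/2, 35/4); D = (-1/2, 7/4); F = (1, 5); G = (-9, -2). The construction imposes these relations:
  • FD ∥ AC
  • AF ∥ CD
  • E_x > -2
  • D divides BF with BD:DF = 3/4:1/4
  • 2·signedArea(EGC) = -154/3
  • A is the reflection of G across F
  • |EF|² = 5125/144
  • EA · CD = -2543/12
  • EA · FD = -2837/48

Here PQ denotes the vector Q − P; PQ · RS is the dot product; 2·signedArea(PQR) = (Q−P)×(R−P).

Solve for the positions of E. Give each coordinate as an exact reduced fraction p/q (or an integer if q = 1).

E = (-3/2, -5/12)

1. E_x = -3/2  [2·signedArea(EGC) = -154/3 ∩ EA · FD = -2837/48]
2. E_y = -5/12  [2·signedArea(EGC) = -154/3 ∩ EA · FD = -2837/48]
   → E = (-3/2, -5/12)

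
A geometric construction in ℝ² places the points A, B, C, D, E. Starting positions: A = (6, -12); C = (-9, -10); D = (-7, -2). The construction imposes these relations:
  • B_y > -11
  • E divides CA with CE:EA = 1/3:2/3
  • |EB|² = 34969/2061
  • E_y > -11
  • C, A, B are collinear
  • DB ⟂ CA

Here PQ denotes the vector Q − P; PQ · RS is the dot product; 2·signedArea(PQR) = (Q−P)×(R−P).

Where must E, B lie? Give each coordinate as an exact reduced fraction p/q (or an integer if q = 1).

1. E_x = -4  [E divides CA with CE:EA = 1/3:2/3]
2. E_y = -32/3  [E divides CA with CE:EA = 1/3:2/3]
   → E = (-4, -32/3)
3. B_x = -1851/229  [C, A, B are collinear ∩ DB ⟂ CA]
4. B_y = -2318/229  [C, A, B are collinear ∩ DB ⟂ CA]
   → B = (-1851/229, -2318/229)

B = (-1851/229, -2318/229)
E = (-4, -32/3)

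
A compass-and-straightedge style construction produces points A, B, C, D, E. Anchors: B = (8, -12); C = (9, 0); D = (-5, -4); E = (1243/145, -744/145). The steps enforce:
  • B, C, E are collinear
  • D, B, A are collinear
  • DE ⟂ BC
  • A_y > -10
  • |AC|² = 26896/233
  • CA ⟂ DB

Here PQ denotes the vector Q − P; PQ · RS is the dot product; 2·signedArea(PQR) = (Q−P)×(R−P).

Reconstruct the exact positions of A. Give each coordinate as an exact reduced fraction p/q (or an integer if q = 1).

A = (785/233, -2132/233)

1. A_x = 785/233  [D, B, A are collinear ∩ CA ⟂ DB]
2. A_y = -2132/233  [D, B, A are collinear ∩ CA ⟂ DB]
   → A = (785/233, -2132/233)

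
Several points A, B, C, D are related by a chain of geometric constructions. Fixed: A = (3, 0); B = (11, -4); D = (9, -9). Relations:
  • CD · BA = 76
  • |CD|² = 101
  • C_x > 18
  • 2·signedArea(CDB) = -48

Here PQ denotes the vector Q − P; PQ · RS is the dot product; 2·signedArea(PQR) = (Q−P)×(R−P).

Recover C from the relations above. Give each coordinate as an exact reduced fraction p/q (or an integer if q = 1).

1. C_x = 19  [2·signedArea(CDB) = -48 ∩ CD · BA = 76]
2. C_y = -8  [2·signedArea(CDB) = -48 ∩ CD · BA = 76]
   → C = (19, -8)

C = (19, -8)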